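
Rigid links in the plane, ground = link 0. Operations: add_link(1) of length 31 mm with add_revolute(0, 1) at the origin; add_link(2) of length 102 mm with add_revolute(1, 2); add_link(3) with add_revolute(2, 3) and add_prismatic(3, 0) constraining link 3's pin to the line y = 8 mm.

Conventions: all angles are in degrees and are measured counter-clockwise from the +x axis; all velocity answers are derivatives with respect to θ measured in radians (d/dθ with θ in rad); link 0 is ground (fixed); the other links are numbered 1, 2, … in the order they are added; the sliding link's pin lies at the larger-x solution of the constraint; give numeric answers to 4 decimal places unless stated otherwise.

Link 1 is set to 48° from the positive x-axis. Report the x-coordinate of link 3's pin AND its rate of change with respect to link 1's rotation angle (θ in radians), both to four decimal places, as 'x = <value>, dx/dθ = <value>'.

geometry: r = 31 mm, L = 102 mm, e = 8 mm
crank pin P = (r cos θ, r sin θ) = (20.743049, 23.037490)
h = r sin θ − e = 23.037490 − 8 = 15.037490
x = r cos θ + √(L² − h²) = 20.743049 + 100.885449 = 121.628498
dx/dθ = −r sin θ − h·r cos θ/√(L² − h²) (θ in radians; h = 15.037490) = -26.129347

x = 121.6285, dx/dθ = -26.1293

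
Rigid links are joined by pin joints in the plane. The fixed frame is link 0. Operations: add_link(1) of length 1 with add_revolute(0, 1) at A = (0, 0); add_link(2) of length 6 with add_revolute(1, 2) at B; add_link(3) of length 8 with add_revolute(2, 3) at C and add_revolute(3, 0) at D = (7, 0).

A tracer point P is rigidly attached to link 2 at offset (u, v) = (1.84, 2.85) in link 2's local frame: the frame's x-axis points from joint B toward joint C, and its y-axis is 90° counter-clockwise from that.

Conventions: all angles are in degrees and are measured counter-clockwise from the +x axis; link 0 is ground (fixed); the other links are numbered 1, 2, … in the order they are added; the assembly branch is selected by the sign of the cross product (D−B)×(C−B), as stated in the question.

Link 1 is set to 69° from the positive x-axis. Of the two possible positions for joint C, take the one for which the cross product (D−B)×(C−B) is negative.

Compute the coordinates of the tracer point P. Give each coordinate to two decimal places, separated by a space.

A=(0,0), D=(7.00,0)
B = A + 1.00·(cos69°, sin69°) = (0.3584, 0.9336)
|BD| = 6.7069
circle(B,6.00) ∩ circle(D,8.00): a=1.2661, h=5.8649
  candidates: C₊=(2.4285,6.5652) cross=39.335; C₋=(0.7957,-5.0505) cross=-39.335
  branch - wants cross < 0 → take C=(0.7957,-5.0505) (cross=-39.335)
ex = (C−B)/|BC| = (0.0729,-0.9973); ey = (0.9973,0.0729)
P = B + 1.84·ex + 2.85·ey = (3.3349,-0.6938)

3.33 -0.69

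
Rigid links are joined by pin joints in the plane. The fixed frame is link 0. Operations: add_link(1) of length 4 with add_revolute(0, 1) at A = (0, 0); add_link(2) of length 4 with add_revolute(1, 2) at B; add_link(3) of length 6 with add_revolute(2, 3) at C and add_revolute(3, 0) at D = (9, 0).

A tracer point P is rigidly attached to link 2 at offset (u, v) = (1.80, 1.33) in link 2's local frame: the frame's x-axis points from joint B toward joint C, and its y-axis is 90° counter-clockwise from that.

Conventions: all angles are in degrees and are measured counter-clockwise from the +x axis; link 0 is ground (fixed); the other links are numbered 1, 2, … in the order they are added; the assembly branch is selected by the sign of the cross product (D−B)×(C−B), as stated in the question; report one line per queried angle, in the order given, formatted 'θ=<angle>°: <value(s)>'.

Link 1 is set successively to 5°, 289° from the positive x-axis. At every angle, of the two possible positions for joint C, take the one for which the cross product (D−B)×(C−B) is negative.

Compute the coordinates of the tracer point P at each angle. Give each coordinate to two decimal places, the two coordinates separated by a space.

A=(0,0), D=(9.00,0)
θ=5°: B = A + 4.00·(cos5°, sin5°) = (3.9848, 0.3486)
θ=5°: |BD| = 5.0273
θ=5°: circle(B,4.00) ∩ circle(D,6.00): a=0.5245, h=3.9655
θ=5°:   candidates: C₊=(4.7830,4.2682) cross=19.936; C₋=(4.2331,-3.6437) cross=-19.936
θ=5°:   branch - wants cross < 0 → take C=(4.2331,-3.6437) (cross=-19.936)
θ=5°: ex = (C−B)/|BC| = (0.0621,-0.9981); ey = (0.9981,0.0621)
θ=5°: P = B + 1.80·ex + 1.33·ey = (5.4239,-1.3654)
θ=289°: B = A + 4.00·(cos289°, sin289°) = (1.3023, -3.7821)
θ=289°: |BD| = 8.5767
θ=289°: circle(B,4.00) ∩ circle(D,6.00): a=3.1224, h=2.5002
θ=289°:   candidates: C₊=(3.0022,-0.1613) cross=21.443; C₋=(5.2072,-4.6491) cross=-21.443
θ=289°:   branch - wants cross < 0 → take C=(5.2072,-4.6491) (cross=-21.443)
θ=289°: ex = (C−B)/|BC| = (0.9762,-0.2168); ey = (0.2168,0.9762)
θ=289°: P = B + 1.80·ex + 1.33·ey = (3.3478,-2.8739)

θ=5°: 5.42 -1.37
θ=289°: 3.35 -2.87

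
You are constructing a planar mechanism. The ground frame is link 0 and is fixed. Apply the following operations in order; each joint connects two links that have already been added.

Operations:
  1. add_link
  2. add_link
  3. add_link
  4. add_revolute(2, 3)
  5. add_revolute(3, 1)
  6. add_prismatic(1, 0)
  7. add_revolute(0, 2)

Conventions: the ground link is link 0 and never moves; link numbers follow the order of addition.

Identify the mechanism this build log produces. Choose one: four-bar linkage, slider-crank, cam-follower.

links: 4 (incl. ground); joints: 3 revolute, 1 prismatic, 0 higher (cam) pair, forming one closed loop
4 links, 3 revolutes + 1 prismatic in one loop → slider-crank

slider-crank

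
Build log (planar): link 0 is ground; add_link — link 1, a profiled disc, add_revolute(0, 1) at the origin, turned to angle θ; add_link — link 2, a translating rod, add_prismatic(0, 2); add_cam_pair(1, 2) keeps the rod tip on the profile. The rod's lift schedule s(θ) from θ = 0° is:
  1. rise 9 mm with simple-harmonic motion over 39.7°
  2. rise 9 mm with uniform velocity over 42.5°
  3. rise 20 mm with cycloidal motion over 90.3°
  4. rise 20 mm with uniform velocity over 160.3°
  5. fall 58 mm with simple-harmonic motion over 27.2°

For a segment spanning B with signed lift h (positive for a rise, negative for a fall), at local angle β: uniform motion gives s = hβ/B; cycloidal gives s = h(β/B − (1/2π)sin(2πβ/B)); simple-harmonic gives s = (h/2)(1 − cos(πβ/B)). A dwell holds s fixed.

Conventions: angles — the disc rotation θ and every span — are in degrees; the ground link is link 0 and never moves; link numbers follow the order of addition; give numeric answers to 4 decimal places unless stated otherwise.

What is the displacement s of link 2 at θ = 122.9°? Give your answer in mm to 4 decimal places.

seg 1 [0°–39.7°] simple-harmonic, h=9: full span → s += 9 → s = 9.0000
seg 2 [39.7°–82.2°] uniform, h=9: full span → s += 9 → s = 18.0000
seg 3 [82.2°–172.5°] cycloidal, h=20: θ=122.9° here. β=40.7, B=90.3. 20·(0.4507 − sin(2π·0.4507)/(2π)) = 8.0445 → s = 26.0445

26.0445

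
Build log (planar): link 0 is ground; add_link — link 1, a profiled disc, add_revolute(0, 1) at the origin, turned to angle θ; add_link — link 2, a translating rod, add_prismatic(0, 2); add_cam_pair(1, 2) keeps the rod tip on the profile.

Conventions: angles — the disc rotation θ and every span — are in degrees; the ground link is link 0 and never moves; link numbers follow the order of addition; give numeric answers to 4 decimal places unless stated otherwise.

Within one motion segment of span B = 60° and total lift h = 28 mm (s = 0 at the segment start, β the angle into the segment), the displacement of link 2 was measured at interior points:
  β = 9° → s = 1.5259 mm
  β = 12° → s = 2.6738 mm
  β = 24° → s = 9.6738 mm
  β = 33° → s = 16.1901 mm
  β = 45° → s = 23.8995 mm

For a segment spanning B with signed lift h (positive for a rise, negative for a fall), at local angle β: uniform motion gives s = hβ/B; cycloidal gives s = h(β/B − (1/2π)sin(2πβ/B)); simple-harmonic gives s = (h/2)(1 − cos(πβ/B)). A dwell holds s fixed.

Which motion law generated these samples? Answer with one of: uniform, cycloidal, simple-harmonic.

candidates at β/B = r: uniform s = h·r (linear in β); cycloidal s = h·(r − sin(2πr)/(2π)); simple-harmonic s = (h/2)(1 − cos(πr))
β=9°: printed 1.5259 | uniform 4.2000, cycloidal 0.5947, simple-harmonic 1.5259
β=12°: printed 2.6738 | uniform 5.6000, cycloidal 1.3618, simple-harmonic 2.6738
β=24°: printed 9.6738 | uniform 11.2000, cycloidal 8.5806, simple-harmonic 9.6738
β=33°: printed 16.1901 | uniform 15.4000, cycloidal 16.7771, simple-harmonic 16.1901
β=45°: printed 23.8995 | uniform 21.0000, cycloidal 25.4563, simple-harmonic 23.8995
only one law matches every sample → simple-harmonic

simple-harmonic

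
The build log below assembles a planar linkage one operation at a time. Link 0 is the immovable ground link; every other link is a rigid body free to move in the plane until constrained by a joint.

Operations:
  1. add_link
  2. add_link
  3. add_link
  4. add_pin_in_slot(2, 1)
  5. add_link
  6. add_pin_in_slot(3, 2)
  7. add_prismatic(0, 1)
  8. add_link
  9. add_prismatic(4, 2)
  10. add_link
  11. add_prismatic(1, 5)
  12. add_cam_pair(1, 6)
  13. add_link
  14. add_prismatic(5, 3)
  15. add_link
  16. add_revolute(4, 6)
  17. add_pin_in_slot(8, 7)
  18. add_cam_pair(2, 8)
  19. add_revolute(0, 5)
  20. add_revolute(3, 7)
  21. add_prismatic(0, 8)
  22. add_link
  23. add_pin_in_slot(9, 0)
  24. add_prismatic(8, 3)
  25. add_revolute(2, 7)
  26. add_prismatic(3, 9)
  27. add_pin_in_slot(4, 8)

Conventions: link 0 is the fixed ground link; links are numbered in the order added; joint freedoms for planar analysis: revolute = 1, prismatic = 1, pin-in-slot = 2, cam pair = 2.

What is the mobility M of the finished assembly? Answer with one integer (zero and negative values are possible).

L=1 J1=0 J2=0
add link → L=2 J1=0 J2=0
add link → L=3 J1=0 J2=0
add link → L=4 J1=0 J2=0
PS@2,1 dof=2 J2 → L=4 J1=0 J2=1
add link → L=5 J1=0 J2=1
PS@3,2 dof=2 J2 → L=5 J1=0 J2=2
P@0,1 dof=1 J1 → L=5 J1=1 J2=2
add link → L=6 J1=1 J2=2
P@4,2 dof=1 J1 → L=6 J1=2 J2=2
add link → L=7 J1=2 J2=2
P@1,5 dof=1 J1 → L=7 J1=3 J2=2
C@1,6 dof=2 J2 → L=7 J1=3 J2=3
add link → L=8 J1=3 J2=3
P@5,3 dof=1 J1 → L=8 J1=4 J2=3
add link → L=9 J1=4 J2=3
R@4,6 dof=1 J1 → L=9 J1=5 J2=3
PS@8,7 dof=2 J2 → L=9 J1=5 J2=4
C@2,8 dof=2 J2 → L=9 J1=5 J2=5
R@0,5 dof=1 J1 → L=9 J1=6 J2=5
R@3,7 dof=1 J1 → L=9 J1=7 J2=5
P@0,8 dof=1 J1 → L=9 J1=8 J2=5
add link → L=10 J1=8 J2=5
PS@9,0 dof=2 J2 → L=10 J1=8 J2=6
P@8,3 dof=1 J1 → L=10 J1=9 J2=6
R@2,7 dof=1 J1 → L=10 J1=10 J2=6
P@3,9 dof=1 J1 → L=10 J1=11 J2=6
PS@4,8 dof=2 J2 → L=10 J1=11 J2=7
M=3(L−1)−2J1−J2=3·9−2·11−7=-2

M = -2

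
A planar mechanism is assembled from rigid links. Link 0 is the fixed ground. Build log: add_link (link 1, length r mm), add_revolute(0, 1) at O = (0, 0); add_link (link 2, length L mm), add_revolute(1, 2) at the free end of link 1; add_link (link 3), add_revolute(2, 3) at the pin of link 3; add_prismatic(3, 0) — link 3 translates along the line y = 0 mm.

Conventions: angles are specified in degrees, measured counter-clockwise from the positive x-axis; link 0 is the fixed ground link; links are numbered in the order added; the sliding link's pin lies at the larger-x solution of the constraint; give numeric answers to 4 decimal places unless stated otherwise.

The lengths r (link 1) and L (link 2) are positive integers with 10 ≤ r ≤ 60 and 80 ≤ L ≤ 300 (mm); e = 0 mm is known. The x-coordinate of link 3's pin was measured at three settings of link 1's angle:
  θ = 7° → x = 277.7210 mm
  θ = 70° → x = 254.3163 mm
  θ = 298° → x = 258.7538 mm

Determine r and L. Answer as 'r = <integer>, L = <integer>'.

constraint per measurement: (x − r cos θ)² + (r sin θ − e)² = L²
subtracting the θ₁ and θ₂ equations cancels the r² and L² terms:
r = (x₁² − x₂²) / (2[(x₁cos θ₁ + e sin θ₁) − (x₂cos θ₂ + e sin θ₂)]) = 32.9999 → r = 33
L² = (x₁ − r cos θ₁)² + (r sin θ₁ − e)² = 60024.9938 → L = 245.0000 → L = 245
check at θ₃=298°: x = 258.7538 (printed 258.7538) ✓

r = 33, L = 245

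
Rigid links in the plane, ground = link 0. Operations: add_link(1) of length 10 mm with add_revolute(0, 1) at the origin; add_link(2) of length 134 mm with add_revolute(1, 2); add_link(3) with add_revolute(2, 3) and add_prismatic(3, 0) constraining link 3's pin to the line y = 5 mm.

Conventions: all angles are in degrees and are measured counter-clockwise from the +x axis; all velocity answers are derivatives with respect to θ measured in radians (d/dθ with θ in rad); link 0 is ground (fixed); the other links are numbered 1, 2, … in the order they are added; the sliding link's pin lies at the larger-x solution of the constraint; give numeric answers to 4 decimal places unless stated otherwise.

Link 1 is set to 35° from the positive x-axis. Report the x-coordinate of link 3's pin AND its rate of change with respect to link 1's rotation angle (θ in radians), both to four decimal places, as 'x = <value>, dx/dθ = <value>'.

geometry: r = 10 mm, L = 134 mm, e = 5 mm
crank pin P = (r cos θ, r sin θ) = (8.191520, 5.735764)
h = r sin θ − e = 5.735764 − 5 = 0.735764
x = r cos θ + √(L² − h²) = 8.191520 + 133.997980 = 142.189500
dx/dθ = −r sin θ − h·r cos θ/√(L² − h²) (θ in radians; h = 0.735764) = -5.780743

x = 142.1895, dx/dθ = -5.7807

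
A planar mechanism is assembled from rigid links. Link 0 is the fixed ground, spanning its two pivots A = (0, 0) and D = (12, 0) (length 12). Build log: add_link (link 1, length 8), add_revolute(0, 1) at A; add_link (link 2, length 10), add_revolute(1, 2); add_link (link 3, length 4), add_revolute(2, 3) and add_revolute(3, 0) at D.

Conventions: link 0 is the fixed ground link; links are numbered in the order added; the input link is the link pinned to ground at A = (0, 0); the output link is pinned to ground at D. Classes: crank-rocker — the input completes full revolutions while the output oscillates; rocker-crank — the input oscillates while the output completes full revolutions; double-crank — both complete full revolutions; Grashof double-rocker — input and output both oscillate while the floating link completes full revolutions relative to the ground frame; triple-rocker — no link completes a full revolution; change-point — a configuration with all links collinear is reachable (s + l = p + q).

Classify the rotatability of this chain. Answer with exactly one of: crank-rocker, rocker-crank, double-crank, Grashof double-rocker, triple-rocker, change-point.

lengths: ground=12, input=8, coupler=10, output=4
sorted: s=4 (shortest), l=12 (longest), p+q=18
s + l = 16 vs p + q = 18
s + l < p + q (Grashof) with shortest = output link → rocker-crank

rocker-crank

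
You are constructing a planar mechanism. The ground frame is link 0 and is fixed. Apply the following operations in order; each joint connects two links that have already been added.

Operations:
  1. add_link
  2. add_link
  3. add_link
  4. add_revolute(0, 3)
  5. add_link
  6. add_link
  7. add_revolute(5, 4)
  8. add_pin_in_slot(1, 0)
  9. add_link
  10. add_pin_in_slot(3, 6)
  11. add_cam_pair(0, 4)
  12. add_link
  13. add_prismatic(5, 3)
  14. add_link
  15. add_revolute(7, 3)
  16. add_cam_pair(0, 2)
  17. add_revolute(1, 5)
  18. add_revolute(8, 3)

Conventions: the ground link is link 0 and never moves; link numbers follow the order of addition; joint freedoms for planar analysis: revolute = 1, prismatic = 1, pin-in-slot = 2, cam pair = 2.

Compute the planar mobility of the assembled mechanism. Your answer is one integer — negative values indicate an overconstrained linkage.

(L,J1,J2)=(1,0,0); link0 fixed
link1: (2,0,0)
link2: (3,0,0)
link3: (4,0,0)
R 0-3 [J1]: (4,1,0)
link4: (5,1,0)
link5: (6,1,0)
R 5-4 [J1]: (6,2,0)
PS 1-0 [J2]: (6,2,1)
link6: (7,2,1)
PS 3-6 [J2]: (7,2,2)
C 0-4 [J2]: (7,2,3)
link7: (8,2,3)
P 5-3 [J1]: (8,3,3)
link8: (9,3,3)
R 7-3 [J1]: (9,4,3)
C 0-2 [J2]: (9,4,4)
R 1-5 [J1]: (9,5,4)
R 8-3 [J1]: (9,6,4)
Grübler: 3·8 − 2·6 − 4 = 8

M = 8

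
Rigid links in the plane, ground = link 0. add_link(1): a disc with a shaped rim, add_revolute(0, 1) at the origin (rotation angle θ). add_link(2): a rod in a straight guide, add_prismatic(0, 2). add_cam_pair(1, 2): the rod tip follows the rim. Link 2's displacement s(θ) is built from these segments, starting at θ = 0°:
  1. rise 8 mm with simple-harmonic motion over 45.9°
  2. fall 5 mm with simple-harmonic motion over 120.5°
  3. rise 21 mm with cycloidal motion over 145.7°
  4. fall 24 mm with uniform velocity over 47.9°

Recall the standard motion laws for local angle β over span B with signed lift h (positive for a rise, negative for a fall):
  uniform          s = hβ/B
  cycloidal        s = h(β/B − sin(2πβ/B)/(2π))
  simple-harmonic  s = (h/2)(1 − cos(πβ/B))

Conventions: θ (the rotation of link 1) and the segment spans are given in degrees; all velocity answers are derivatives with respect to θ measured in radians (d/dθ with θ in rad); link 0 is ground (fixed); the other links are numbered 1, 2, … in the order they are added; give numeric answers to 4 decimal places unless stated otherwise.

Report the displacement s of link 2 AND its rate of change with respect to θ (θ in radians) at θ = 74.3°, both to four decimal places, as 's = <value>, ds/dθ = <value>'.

segment 1 (0° to 45.9°, simple-harmonic, h = 8) is passed completely: s = 0.0000 + (8) = 8.0000
θ = 74.3° falls in segment 2 (45.9° to 166.4°, simple-harmonic, h = -5): β = 74.3 − 45.9 = 28.4°, B = 120.5°; Δs = -5/2·(1 − cos(π·0.2357)) = -0.6545; s = 8.0000 − 0.6545 = 7.3455
velocity in seg [45.9°–166.4°] (simple-harmonic), θ in radians: β = 28.4° = 0.4957 rad, B = 120.5° = 2.1031 rad; ds/dθ = (πh/(2B)) sin(πβ/B) = (π·(-5)/(2·2.1031)) sin(π·0.2357) = -2.519260 mm/rad

s = 7.3455, ds/dθ = -2.5193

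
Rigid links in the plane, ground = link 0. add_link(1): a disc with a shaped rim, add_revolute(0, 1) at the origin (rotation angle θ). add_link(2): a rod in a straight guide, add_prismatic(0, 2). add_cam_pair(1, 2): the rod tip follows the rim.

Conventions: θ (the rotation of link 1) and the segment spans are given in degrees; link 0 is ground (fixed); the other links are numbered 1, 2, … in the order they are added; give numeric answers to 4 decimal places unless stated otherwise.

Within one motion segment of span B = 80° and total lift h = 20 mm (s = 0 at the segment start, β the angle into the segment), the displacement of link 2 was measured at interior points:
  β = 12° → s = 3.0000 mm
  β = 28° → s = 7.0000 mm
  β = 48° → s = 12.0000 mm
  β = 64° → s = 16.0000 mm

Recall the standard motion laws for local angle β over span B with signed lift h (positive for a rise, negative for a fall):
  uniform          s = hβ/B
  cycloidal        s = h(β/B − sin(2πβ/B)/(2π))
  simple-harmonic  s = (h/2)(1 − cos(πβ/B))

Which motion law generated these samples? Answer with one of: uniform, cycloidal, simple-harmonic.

candidates at β/B = r: uniform s = h·r (linear in β); cycloidal s = h·(r − sin(2πr)/(2π)); simple-harmonic s = (h/2)(1 − cos(πr))
β=12°: printed 3.0000 | uniform 3.0000, cycloidal 0.4248, simple-harmonic 1.0899
β=28°: printed 7.0000 | uniform 7.0000, cycloidal 4.4248, simple-harmonic 5.4601
β=48°: printed 12.0000 | uniform 12.0000, cycloidal 13.8710, simple-harmonic 13.0902
β=64°: printed 16.0000 | uniform 16.0000, cycloidal 19.0273, simple-harmonic 18.0902
only one law matches every sample → uniform

uniform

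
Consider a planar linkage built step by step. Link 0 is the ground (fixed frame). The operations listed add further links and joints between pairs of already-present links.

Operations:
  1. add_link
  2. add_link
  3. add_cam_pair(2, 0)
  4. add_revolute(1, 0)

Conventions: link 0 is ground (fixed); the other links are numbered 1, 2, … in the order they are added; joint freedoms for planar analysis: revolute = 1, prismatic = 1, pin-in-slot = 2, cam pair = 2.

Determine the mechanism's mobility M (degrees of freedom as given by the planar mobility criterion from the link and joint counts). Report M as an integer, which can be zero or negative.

ground; <1,0,0>
#1 <2,0,0>
#2 <3,0,0>
C:2↔0 J2 <3,0,1>
R:1↔0 J1 <3,1,1>
3×2 − 2×1 − 1×1 = 3

M = 3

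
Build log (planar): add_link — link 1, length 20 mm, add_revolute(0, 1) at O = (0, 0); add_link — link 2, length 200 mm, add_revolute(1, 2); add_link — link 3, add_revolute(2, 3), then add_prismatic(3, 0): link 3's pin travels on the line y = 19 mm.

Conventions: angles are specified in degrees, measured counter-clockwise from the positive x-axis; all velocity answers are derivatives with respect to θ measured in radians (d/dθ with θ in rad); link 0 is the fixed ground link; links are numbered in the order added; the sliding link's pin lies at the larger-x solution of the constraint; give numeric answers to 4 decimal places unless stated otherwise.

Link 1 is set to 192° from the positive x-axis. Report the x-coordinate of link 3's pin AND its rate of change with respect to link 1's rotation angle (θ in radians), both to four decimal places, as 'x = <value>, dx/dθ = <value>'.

geometry: r = 20 mm, L = 200 mm, e = 19 mm
crank pin P = (r cos θ, r sin θ) = (-19.562952, -4.158234)
h = r sin θ − e = -4.158234 − 19 = -23.158234
x = r cos θ + √(L² − h²) = -19.562952 + 198.654716 = 179.091764
dx/dθ = −r sin θ − h·r cos θ/√(L² − h²) (θ in radians; h = -23.158234) = 1.877677

x = 179.0918, dx/dθ = 1.8777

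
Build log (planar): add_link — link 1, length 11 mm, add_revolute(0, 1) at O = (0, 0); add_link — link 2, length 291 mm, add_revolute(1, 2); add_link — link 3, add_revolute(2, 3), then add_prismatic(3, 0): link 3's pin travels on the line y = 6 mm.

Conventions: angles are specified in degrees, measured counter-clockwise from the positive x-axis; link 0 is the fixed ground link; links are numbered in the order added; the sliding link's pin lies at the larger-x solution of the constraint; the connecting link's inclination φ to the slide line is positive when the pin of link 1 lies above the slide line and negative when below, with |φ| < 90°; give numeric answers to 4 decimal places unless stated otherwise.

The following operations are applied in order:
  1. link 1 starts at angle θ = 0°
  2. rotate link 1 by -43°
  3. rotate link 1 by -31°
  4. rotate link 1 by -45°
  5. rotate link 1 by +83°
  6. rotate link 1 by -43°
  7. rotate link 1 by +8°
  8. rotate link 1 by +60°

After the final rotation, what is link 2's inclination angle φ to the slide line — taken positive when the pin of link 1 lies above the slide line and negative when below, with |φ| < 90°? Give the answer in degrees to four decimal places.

geometry: r = 11 mm, L = 291 mm, e = 6 mm; θ starts at 0°
rotate link 1 by -43°: θ ← 0° -43° = -43°
rotate link 1 by -31°: θ ← -43° -31° = -74°
rotate link 1 by -45°: θ ← -74° -45° = -119°
rotate link 1 by +83°: θ ← -119° +83° = -36°
rotate link 1 by -43°: θ ← -36° -43° = -79°
rotate link 1 by +8°: θ ← -79° +8° = -71°
rotate link 1 by +60°: θ ← -71° +60° = -11°
h = r sin θ − e = -2.098899 − 6 = -8.098899
sin φ = h / L = -8.098899 / 291 = -0.02783127
φ = arcsin(-0.02783127) = -1.594820°

-1.5948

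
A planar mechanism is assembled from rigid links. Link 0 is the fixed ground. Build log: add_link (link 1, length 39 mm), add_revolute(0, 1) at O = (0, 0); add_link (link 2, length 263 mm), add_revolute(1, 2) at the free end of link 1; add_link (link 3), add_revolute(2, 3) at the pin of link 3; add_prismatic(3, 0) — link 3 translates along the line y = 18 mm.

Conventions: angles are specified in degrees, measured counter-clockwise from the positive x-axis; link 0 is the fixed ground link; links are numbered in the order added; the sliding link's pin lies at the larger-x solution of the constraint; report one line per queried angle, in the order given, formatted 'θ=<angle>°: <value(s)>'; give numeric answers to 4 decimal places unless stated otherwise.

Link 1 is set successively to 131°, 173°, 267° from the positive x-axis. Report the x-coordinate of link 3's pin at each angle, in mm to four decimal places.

geometry: r = 39 mm, L = 263 mm, e = 18 mm
θ=131°: crank pin P = (r cos θ, r sin θ) = (-25.586302, 29.433674)
θ=131°: h = r sin θ − e = 29.433674 − 18 = 11.433674
θ=131°: x = r cos θ + √(L² − h²) = -25.586302 + 262.751348 = 237.165046
θ=173°: crank pin P = (r cos θ, r sin θ) = (-38.709300, 4.752904)
θ=173°: h = r sin θ − e = 4.752904 − 18 = -13.247096
θ=173°: x = r cos θ + √(L² − h²) = -38.709300 + 262.666165 = 223.956866
θ=267°: crank pin P = (r cos θ, r sin θ) = (-2.041102, -38.946552)
θ=267°: h = r sin θ − e = -38.946552 − 18 = -56.946552
θ=267°: x = r cos θ + √(L² − h²) = -2.041102 + 256.760765 = 254.719662

θ=131°: 237.1650
θ=173°: 223.9569
θ=267°: 254.7197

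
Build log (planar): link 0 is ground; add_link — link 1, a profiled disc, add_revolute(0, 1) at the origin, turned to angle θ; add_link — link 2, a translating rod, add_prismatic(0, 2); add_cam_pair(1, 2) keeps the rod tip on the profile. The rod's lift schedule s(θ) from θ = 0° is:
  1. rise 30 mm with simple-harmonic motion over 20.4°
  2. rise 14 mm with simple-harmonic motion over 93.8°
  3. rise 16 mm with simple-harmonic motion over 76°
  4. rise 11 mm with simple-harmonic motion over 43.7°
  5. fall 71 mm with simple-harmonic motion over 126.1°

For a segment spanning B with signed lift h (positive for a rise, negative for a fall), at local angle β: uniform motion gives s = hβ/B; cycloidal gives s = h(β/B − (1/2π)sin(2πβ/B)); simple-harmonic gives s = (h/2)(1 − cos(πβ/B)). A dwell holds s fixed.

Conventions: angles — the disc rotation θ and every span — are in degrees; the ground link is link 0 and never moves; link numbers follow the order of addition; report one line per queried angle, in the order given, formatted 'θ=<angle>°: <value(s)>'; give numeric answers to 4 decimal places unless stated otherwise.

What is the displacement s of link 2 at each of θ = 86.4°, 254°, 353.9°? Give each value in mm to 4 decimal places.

seg 1 [0°–20.4°] simple-harmonic, h=30: full span → s += 30 → s = 30.0000
seg 2 [20.4°–114.2°] simple-harmonic, h=14: θ=86.4° here. β=66, B=93.8. 14/2·(1 − cos(π·0.7036)) = 11.1787 → s = 41.1787
seg 2 [20.4°–114.2°] simple-harmonic, h=14: full span → s += 14 → s = 44.0000
seg 3 [114.2°–190.2°] simple-harmonic, h=16: full span → s += 16 → s = 60.0000
seg 4 [190.2°–233.9°] simple-harmonic, h=11: full span → s += 11 → s = 71.0000
seg 5 [233.9°–360°] simple-harmonic, h=-71: θ=254° here. β=20.1, B=126.1. -71/2·(1 − cos(π·0.1594)) = -4.3588 → s = 66.6412
seg 5 [233.9°–360°] simple-harmonic, h=-71: θ=353.9° here. β=120, B=126.1. -71/2·(1 − cos(π·0.9516)) = -70.5908 → s = 0.4092

θ=86.4°: 41.1787
θ=254°: 66.6412
θ=353.9°: 0.4092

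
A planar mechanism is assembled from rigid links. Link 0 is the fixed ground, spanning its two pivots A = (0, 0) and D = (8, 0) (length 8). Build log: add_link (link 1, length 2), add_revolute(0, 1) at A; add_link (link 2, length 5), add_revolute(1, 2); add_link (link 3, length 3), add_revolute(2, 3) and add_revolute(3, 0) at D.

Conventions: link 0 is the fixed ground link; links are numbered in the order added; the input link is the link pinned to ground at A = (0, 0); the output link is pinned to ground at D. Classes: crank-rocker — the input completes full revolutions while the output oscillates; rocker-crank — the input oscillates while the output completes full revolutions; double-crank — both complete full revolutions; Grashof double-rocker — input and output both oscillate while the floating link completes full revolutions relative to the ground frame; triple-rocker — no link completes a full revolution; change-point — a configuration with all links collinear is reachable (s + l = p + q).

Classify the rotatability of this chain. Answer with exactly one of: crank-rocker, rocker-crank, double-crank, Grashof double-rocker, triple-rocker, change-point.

lengths: ground=8, input=2, coupler=5, output=3
sorted: s=2 (shortest), l=8 (longest), p+q=8
s + l = 10 vs p + q = 8
s + l > p + q → non-Grashof → no link fully rotates → triple-rocker

triple-rocker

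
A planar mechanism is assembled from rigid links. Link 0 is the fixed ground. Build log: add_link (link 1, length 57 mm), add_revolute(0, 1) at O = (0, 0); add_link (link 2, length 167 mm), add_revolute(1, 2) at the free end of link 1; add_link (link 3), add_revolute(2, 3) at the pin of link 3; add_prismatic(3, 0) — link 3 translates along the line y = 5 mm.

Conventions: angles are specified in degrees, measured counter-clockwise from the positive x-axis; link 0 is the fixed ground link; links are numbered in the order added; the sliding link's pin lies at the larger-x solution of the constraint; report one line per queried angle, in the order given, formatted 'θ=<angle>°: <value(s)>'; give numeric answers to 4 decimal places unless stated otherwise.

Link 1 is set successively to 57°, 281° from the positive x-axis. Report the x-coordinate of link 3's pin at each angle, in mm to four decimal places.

geometry: r = 57 mm, L = 167 mm, e = 5 mm
θ=57°: crank pin P = (r cos θ, r sin θ) = (31.044425, 47.804222)
θ=57°: h = r sin θ − e = 47.804222 − 5 = 42.804222
θ=57°: x = r cos θ + √(L² − h²) = 31.044425 + 161.421184 = 192.465609
θ=281°: crank pin P = (r cos θ, r sin θ) = (10.876113, -55.952749)
θ=281°: h = r sin θ − e = -55.952749 − 5 = -60.952749
θ=281°: x = r cos θ + √(L² − h²) = 10.876113 + 155.479138 = 166.355251

θ=57°: 192.4656
θ=281°: 166.3553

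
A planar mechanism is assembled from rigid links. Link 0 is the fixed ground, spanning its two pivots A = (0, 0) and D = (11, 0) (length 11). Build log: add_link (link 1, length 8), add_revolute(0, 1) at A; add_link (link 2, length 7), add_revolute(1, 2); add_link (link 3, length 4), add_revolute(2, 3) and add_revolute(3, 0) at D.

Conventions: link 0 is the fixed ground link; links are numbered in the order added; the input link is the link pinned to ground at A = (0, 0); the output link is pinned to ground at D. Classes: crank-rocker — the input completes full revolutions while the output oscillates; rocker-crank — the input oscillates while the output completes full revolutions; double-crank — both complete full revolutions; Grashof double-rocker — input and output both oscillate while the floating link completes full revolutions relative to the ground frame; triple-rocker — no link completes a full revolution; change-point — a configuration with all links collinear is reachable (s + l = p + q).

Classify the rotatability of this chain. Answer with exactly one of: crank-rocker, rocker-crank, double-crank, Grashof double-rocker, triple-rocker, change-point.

lengths: ground=11, input=8, coupler=7, output=4
sorted: s=4 (shortest), l=11 (longest), p+q=15
s + l = 15 vs p + q = 15
s + l = p + q → change-point (collinear configuration reachable)

change-point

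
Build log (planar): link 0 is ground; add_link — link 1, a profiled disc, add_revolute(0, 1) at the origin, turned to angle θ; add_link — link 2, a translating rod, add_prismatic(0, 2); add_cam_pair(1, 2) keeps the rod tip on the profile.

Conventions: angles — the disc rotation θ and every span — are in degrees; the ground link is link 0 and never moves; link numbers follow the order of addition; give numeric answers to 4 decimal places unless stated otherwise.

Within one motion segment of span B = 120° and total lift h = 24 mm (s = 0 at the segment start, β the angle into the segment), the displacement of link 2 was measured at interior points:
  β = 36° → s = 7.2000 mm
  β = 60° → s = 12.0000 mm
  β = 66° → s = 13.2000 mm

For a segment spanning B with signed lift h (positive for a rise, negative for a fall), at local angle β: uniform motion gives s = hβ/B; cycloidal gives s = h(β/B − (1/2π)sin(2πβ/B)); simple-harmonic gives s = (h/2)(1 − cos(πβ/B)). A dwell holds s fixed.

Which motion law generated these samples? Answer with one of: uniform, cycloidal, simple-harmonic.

candidates at β/B = r: uniform s = h·r (linear in β); cycloidal s = h·(r − sin(2πr)/(2π)); simple-harmonic s = (h/2)(1 − cos(πr))
β=36°: printed 7.2000 | uniform 7.2000, cycloidal 3.5672, simple-harmonic 4.9466
β=60°: printed 12.0000 | uniform 12.0000, cycloidal 12.0000, simple-harmonic 12.0000
β=66°: printed 13.2000 | uniform 13.2000, cycloidal 14.3804, simple-harmonic 13.8772
only one law matches every sample → uniform

uniform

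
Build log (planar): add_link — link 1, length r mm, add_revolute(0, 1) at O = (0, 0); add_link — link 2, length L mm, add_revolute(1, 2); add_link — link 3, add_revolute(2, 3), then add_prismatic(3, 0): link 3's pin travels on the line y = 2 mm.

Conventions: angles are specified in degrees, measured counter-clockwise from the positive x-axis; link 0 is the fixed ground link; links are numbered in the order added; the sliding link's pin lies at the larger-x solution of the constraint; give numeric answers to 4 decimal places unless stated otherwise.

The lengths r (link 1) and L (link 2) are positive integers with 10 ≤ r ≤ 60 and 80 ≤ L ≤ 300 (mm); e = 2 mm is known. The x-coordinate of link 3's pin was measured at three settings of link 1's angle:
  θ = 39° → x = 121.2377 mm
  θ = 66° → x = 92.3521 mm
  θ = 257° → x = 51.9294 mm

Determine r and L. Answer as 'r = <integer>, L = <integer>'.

constraint per measurement: (x − r cos θ)² + (r sin θ − e)² = L²
subtracting the θ₁ and θ₂ equations cancels the r² and L² terms:
r = (x₁² − x₂²) / (2[(x₁cos θ₁ + e sin θ₁) − (x₂cos θ₂ + e sin θ₂)]) = 55.0000 → r = 55
L² = (x₁ − r cos θ₁)² + (r sin θ₁ − e)² = 7224.9966 → L = 85.0000 → L = 85
check at θ₃=257°: x = 51.9294 (printed 51.9294) ✓

r = 55, L = 85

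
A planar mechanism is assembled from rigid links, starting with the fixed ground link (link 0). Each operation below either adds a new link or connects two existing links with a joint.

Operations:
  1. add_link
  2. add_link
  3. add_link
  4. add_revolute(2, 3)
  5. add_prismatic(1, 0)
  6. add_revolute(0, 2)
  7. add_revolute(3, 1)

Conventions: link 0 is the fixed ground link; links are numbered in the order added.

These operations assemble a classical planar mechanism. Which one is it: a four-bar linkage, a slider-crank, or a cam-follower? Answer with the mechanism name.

links: 4 (incl. ground); joints: 3 revolute, 1 prismatic, 0 higher (cam) pair, forming one closed loop
4 links, 3 revolutes + 1 prismatic in one loop → slider-crank

slider-crank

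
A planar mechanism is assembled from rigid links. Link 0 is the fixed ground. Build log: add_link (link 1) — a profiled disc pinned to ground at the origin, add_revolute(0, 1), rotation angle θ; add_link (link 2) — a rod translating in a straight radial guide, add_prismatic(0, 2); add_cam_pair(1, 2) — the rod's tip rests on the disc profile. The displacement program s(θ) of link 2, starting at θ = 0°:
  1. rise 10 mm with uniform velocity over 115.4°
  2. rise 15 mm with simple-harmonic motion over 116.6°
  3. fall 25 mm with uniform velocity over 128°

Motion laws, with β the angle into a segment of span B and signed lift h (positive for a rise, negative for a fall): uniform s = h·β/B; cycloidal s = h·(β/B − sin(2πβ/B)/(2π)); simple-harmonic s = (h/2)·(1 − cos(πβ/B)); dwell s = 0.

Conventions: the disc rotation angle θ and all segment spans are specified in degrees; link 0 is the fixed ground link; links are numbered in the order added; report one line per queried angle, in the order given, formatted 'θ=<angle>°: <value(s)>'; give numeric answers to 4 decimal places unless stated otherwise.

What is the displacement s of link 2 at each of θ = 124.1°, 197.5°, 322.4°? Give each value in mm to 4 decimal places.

seg 1 [0°–115.4°] uniform, h=10: full span → s += 10 → s = 10.0000
seg 2 [115.4°–232°] simple-harmonic, h=15: θ=124.1° here. β=8.7, B=116.6. 15/2·(1 − cos(π·0.0746)) = 0.2051 → s = 10.2051
seg 2 [115.4°–232°] simple-harmonic, h=15: θ=197.5° here. β=82.1, B=116.6. 15/2·(1 − cos(π·0.7041)) = 11.9865 → s = 21.9865
seg 2 [115.4°–232°] simple-harmonic, h=15: full span → s += 15 → s = 25.0000
seg 3 [232°–360°] uniform, h=-25: θ=322.4° here. β=90.4, B=128. -25·90.4/128 = -17.6562 → s = 7.3438

θ=124.1°: 10.2051
θ=197.5°: 21.9865
θ=322.4°: 7.3438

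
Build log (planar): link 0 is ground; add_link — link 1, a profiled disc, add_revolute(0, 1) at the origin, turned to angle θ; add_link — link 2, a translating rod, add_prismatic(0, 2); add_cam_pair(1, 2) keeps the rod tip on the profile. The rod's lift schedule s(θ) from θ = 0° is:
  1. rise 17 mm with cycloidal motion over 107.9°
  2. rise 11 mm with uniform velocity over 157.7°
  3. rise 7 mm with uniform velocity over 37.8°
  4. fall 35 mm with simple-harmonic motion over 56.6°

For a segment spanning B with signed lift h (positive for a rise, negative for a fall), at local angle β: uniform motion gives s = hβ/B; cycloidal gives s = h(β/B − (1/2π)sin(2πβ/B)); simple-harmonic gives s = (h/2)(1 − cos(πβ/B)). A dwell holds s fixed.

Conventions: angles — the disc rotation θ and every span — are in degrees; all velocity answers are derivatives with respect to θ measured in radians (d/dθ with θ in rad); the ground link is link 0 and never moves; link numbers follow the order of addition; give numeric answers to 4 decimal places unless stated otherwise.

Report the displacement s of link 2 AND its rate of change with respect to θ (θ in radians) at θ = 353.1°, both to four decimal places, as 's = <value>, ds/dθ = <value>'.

seg 1 [0°–107.9°] cycloidal, h=17: full span → s += 17 → s = 17.0000
seg 2 [107.9°–265.6°] uniform, h=11: full span → s += 11 → s = 28.0000
seg 3 [265.6°–303.4°] uniform, h=7: full span → s += 7 → s = 35.0000
seg 4 [303.4°–360°] simple-harmonic, h=-35: θ=353.1° here. β=49.7, B=56.6. -35/2·(1 − cos(π·0.8781)) = -33.7322 → s = 1.2678
velocity in seg [303.4°–360°] (simple-harmonic), θ in radians: β = 49.7° = 0.8674 rad, B = 56.6° = 0.9879 rad; ds/dθ = (πh/(2B)) sin(πβ/B) = (π·(-35)/(2·0.9879)) sin(π·0.8781) = -20.797319 mm/rad

s = 1.2678, ds/dθ = -20.7973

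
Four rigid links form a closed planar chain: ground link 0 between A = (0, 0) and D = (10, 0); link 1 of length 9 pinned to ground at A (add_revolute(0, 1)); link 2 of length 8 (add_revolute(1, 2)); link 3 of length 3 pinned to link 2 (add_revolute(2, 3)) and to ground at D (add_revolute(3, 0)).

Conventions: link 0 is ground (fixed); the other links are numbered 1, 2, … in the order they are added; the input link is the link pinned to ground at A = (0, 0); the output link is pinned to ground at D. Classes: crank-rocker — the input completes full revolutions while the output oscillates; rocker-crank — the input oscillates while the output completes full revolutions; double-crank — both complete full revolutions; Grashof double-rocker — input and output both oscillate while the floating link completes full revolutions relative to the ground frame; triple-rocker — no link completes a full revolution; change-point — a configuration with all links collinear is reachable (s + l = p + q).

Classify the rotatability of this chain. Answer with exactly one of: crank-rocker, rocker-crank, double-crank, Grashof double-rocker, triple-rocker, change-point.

lengths: ground=10, input=9, coupler=8, output=3
sorted: s=3 (shortest), l=10 (longest), p+q=17
s + l = 13 vs p + q = 17
s + l < p + q (Grashof) with shortest = output link → rocker-crank

rocker-crank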